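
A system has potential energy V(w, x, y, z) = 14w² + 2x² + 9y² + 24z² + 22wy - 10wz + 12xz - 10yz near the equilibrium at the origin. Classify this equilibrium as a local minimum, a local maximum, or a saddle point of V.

The Hessian at the origin is H = [[28, 0, 22, -10], [0, 4, 0, 12], [22, 0, 18, -10], [-10, 12, -10, 48]].
Applying the same elementary operations to the rows and columns of H produces a congruent diagonal matrix with entries 28, 4, 5/7, 2.
Counting signs: 4 positive.
H is positive definite, so the origin is a strict local minimum.

local minimum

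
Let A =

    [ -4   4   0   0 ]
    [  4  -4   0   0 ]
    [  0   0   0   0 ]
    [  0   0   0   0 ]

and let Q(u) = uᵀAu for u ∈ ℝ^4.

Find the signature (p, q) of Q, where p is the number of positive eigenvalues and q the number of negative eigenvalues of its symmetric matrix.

(0, 1)

Applying the same elementary operations to the rows and columns of A produces a congruent diagonal matrix with entries -4, 0, 0, 0.
So there are 1 negative, 3 zero pivots.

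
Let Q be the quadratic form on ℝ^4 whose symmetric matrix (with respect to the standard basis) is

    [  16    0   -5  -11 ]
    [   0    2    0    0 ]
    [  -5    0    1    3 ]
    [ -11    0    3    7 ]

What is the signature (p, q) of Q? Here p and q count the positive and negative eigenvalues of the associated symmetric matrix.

An LDLᵀ factorisation of A has diagonal entries 16, 2, -9/16, -2/9.
Counting signs: 2 positive, 2 negative.

(2, 2)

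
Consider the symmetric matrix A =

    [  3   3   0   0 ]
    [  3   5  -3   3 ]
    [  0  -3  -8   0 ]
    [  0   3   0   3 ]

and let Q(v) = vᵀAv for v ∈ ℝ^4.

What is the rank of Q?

4

Symmetric row and column elimination reduces A to a congruent diagonal form with pivots 3, 2, -25/2, 3/25.
Counting signs: 3 positive, 1 negative.
The rank is the number of nonzero pivots: 4.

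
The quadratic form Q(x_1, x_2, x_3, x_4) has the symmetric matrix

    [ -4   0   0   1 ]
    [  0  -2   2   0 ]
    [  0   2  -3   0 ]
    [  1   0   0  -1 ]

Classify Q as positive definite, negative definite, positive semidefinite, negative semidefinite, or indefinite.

negative definite

Congruent diagonalization of A (simultaneous row and column reduction) yields pivots -4, -2, -1, -3/4.
That gives 4 negative pivots.
Hence Q is negative definite.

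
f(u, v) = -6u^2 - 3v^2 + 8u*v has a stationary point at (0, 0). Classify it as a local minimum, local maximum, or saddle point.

local maximum

The Hessian at the origin is H = [[-12, 8], [8, -6]].
det H = -12·-6 − (8)² = 8 > 0 and H[1,1] = -12 < 0, so H is negative definite.
Therefore the origin is a local maximum.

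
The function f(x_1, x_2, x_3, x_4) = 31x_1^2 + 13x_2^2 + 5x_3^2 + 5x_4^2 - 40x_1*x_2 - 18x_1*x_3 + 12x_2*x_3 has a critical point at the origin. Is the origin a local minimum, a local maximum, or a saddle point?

local minimum

The Hessian at the origin is H = [[62, -40, -18, 0], [-40, 26, 12, 0], [-18, 12, 10, 0], [0, 0, 0, 10]].
Congruent diagonalization of H (simultaneous row and column reduction) yields pivots 62, 6/31, 4, 10.
That gives 4 positive pivots.
H is positive definite, so the origin is a strict local minimum.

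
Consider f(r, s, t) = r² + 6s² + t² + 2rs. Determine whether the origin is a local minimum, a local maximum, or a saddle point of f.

The Hessian at the origin is H = [[2, 2, 0], [2, 12, 0], [0, 0, 2]].
Congruent diagonalization of H (simultaneous row and column reduction) yields pivots 2, 10, 2.
So there are 3 positive pivots.
H is positive definite, so the origin is a strict local minimum.

local minimum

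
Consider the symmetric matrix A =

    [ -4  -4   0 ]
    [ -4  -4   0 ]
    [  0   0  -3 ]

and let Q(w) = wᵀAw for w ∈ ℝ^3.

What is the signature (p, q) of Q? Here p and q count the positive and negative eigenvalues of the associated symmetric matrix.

(0, 2)

Row-reducing A symmetrically gives the diagonal entries -4, 0, -3.
Counting signs: 2 negative, 1 zero.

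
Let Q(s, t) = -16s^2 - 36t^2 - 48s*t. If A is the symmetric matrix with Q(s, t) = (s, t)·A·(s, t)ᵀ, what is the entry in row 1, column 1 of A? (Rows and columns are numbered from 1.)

The coefficient of s^2 in Q is -16, and that is exactly A[1,1].

-16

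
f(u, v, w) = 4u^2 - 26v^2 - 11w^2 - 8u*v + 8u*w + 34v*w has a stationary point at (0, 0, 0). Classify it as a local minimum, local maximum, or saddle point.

The Hessian at the origin is H = [[8, -8, 8], [-8, -52, 34], [8, 34, -22]].
Applying the same elementary operations to the rows and columns of H produces a congruent diagonal matrix with entries 8, -60, -3/5.
Counting signs: 1 positive, 2 negative.
H is indefinite, so the origin is a saddle point.

saddle point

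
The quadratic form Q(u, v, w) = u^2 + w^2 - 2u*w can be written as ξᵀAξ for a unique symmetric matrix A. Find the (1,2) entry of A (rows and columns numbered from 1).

0

The coefficient of u·v in Q is 0. For a symmetric A this equals A[1,2] + A[2,1] = 2·A[1,2].
So A[1,2] = 0/2 = 0.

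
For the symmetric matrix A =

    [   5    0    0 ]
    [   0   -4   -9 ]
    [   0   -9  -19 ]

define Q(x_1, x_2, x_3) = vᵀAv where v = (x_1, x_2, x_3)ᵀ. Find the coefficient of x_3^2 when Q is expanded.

The coefficient of x_3^2 is the diagonal entry A[3,3] = -19.

-19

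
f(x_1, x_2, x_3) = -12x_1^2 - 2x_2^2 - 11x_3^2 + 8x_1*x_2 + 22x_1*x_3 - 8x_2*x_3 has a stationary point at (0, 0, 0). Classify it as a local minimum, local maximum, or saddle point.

The Hessian at the origin is H = [[-24, 8, 22], [8, -4, -8], [22, -8, -22]].
Symmetric row and column elimination reduces H to a congruent diagonal form with pivots -24, -4/3, -3/2.
Counting signs: 3 negative.
H is negative definite, so the origin is a strict local maximum.

local maximum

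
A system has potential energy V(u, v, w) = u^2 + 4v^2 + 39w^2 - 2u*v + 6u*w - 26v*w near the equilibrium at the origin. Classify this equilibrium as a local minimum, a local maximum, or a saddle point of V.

The Hessian at the origin is H = [[2, -2, 6], [-2, 8, -26], [6, -26, 78]].
Applying the same elementary operations to the rows and columns of H produces a congruent diagonal matrix with entries 2, 6, -20/3.
That gives 2 positive, 1 negative pivots.
H is indefinite, so the origin is a saddle point.

saddle point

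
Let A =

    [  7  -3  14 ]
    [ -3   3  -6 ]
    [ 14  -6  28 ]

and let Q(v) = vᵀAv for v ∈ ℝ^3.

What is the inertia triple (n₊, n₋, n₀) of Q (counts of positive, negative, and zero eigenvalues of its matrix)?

Row-reducing A symmetrically gives the diagonal entries 7, 12/7, 0.
That gives 2 positive, 1 zero pivots.

(2, 0, 1)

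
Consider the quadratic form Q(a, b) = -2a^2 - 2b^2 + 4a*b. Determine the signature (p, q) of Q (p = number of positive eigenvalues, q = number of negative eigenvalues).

The symmetric matrix is A = [[-2, 2], [2, -2]].
Symmetric row and column elimination reduces A to a congruent diagonal form with pivots -2, 0.
That gives 1 negative, 1 zero pivots.

(0, 1)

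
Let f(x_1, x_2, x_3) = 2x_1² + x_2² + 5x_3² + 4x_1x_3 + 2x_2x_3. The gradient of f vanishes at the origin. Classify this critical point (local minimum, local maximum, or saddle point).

local minimum

The Hessian at the origin is H = [[4, 0, 4], [0, 2, 2], [4, 2, 10]].
An LDLᵀ factorisation of H has diagonal entries 4, 2, 4.
That gives 3 positive pivots.
H is positive definite, so the origin is a strict local minimum.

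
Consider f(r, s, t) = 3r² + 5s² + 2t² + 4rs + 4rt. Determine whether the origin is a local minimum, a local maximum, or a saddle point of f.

The Hessian at the origin is H = [[6, 4, 4], [4, 10, 0], [4, 0, 4]].
Applying the same elementary operations to the rows and columns of H produces a congruent diagonal matrix with entries 6, 22/3, 4/11.
That gives 3 positive pivots.
H is positive definite, so the origin is a strict local minimum.

local minimum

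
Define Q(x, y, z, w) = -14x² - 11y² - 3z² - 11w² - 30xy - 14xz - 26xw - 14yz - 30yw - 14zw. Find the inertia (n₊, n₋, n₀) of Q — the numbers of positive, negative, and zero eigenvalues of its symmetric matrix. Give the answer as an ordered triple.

(3, 1, 0)

Write A = [[-14, -15, -7, -13], [-15, -11, -7, -15], [-7, -7, -3, -7], [-13, -15, -7, -11]].
Congruent diagonalization of A (simultaneous row and column reduction) yields pivots -14, 71/14, 32/71, 1/2.
Counting signs: 3 positive, 1 negative.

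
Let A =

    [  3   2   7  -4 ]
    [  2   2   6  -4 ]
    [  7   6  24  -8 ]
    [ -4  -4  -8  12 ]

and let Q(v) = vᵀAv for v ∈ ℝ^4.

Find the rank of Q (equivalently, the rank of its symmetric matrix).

Symmetric row and column elimination reduces A to a congruent diagonal form with pivots 3, 2/3, 5, 4/5.
That gives 4 positive pivots.
The rank is the number of nonzero pivots: 4.

4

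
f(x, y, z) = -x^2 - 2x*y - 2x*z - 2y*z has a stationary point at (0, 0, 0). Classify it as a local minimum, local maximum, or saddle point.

saddle point

The Hessian at the origin is H = [[-2, -2, -2], [-2, 0, -2], [-2, -2, 0]].
Congruent diagonalization of H (simultaneous row and column reduction) yields pivots -2, 2, 2.
That gives 2 positive, 1 negative pivots.
H is indefinite, so the origin is a saddle point.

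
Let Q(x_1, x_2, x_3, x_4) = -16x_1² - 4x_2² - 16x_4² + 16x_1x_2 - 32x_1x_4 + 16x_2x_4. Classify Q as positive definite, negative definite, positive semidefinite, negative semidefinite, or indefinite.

negative semidefinite

Write A = [[-16, 8, 0, -16], [8, -4, 0, 8], [0, 0, 0, 0], [-16, 8, 0, -16]].
Applying the same elementary operations to the rows and columns of A produces a congruent diagonal matrix with entries -16, 0, 0, 0.
Counting signs: 1 negative, 3 zero.
Hence Q is negative semidefinite.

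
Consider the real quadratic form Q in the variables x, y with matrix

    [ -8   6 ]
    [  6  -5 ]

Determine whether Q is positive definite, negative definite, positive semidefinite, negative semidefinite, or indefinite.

negative definite

Row-reducing A symmetrically gives the diagonal entries -8, -1/2.
That gives 2 negative pivots.
Hence Q is negative definite.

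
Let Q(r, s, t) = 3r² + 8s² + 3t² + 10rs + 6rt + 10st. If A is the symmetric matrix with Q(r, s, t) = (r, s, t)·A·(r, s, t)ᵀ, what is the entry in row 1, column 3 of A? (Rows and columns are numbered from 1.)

The coefficient of r·t in Q is 6. For a symmetric A this equals A[1,3] + A[3,1] = 2·A[1,3].
So A[1,3] = 6/2 = 3.

3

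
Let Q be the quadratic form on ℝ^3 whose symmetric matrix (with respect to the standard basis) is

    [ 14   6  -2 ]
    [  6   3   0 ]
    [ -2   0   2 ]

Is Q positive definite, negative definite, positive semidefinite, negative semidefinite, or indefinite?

Applying the same elementary operations to the rows and columns of A produces a congruent diagonal matrix with entries 14, 3/7, 0.
That gives 2 positive, 1 zero pivots.
Hence Q is positive semidefinite.

positive semidefinite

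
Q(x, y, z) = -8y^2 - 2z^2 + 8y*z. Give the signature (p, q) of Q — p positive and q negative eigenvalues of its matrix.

(0, 1)

The associated matrix is A = [[0, 0, 0], [0, -8, 4], [0, 4, -2]].
Applying the same elementary operations to the rows and columns of A produces a congruent diagonal matrix with entries 0, -8, 0.
That gives 1 negative, 2 zero pivots.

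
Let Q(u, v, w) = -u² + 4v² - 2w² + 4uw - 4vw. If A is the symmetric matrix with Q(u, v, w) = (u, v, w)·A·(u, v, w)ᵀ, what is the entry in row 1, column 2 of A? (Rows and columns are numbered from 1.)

0

The coefficient of u·v in Q is 0. For a symmetric A this equals A[1,2] + A[2,1] = 2·A[1,2].
So A[1,2] = 0/2 = 0.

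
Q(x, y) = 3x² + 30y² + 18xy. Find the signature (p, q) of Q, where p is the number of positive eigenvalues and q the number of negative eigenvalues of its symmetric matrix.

(2, 0)

The symmetric matrix is A = [[3, 9], [9, 30]].
An LDLᵀ factorisation of A has diagonal entries 3, 3.
So there are 2 positive pivots.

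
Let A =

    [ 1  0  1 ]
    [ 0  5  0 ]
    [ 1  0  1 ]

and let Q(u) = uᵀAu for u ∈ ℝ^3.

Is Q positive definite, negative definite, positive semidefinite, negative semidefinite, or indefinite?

Congruent diagonalization of A (simultaneous row and column reduction) yields pivots 1, 5, 0.
So there are 2 positive, 1 zero pivots.
Hence Q is positive semidefinite.

positive semidefinite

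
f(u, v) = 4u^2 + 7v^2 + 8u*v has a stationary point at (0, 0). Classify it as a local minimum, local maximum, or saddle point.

The Hessian at the origin is H = [[8, 8], [8, 14]].
det H = 8·14 − (8)² = 48 > 0 and H[1,1] = 8 > 0, so H is positive definite.
Therefore the origin is a local minimum.

local minimum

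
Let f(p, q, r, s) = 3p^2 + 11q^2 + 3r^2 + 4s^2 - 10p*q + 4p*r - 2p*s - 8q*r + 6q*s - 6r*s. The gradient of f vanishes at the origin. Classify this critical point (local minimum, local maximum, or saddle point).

local minimum

The Hessian at the origin is H = [[6, -10, 4, -2], [-10, 22, -8, 6], [4, -8, 6, -6], [-2, 6, -6, 8]].
Row-reducing H symmetrically gives the diagonal entries 6, 16/3, 3, 2/3.
That gives 4 positive pivots.
H is positive definite, so the origin is a strict local minimum.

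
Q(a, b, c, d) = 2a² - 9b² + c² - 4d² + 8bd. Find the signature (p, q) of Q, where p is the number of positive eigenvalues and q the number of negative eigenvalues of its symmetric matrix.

(2, 2)

Write A = [[2, 0, 0, 0], [0, -9, 0, 4], [0, 0, 1, 0], [0, 4, 0, -4]].
Symmetric row and column elimination reduces A to a congruent diagonal form with pivots 2, -9, 1, -20/9.
So there are 2 positive, 2 negative pivots.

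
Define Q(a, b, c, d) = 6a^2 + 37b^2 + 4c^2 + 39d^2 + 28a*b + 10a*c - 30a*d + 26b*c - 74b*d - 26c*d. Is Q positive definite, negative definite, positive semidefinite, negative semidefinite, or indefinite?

The associated matrix is A = [[6, 14, 5, -15], [14, 37, 13, -37], [5, 13, 4, -13], [-15, -37, -13, 39]].
Applying the same elementary operations to the rows and columns of A produces a congruent diagonal matrix with entries 6, 13/3, -15/26, 3/5.
Counting signs: 3 positive, 1 negative.
Hence Q is indefinite.

indefinite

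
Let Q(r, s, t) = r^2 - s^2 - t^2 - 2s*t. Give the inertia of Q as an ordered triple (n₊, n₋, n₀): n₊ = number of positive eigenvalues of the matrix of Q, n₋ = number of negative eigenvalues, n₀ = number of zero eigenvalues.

(1, 1, 1)

The symmetric matrix is A = [[1, 0, 0], [0, -1, -1], [0, -1, -1]].
Row-reducing A symmetrically gives the diagonal entries 1, -1, 0.
Counting signs: 1 positive, 1 negative, 1 zero.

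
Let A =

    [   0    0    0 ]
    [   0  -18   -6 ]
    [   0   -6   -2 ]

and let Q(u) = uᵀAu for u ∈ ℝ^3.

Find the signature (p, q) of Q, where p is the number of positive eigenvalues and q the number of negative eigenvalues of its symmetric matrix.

Applying the same elementary operations to the rows and columns of A produces a congruent diagonal matrix with entries 0, -18, 0.
So there are 1 negative, 2 zero pivots.

(0, 1)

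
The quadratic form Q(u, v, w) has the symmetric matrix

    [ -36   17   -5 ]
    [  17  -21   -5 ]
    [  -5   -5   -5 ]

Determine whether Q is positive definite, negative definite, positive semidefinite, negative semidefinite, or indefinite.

negative definite

Leading principal minors: Δ_1 = -36, Δ_2 = 467, Δ_3 = -60.
The signs alternate starting with Δ_1 < 0, so by Sylvester's criterion Q is negative definite.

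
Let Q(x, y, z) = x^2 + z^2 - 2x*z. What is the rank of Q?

Write A = [[1, 0, -1], [0, 0, 0], [-1, 0, 1]].
Symmetric row and column elimination reduces A to a congruent diagonal form with pivots 1, 0, 0.
That gives 1 positive, 2 zero pivots.
The rank is the number of nonzero pivots: 1.

1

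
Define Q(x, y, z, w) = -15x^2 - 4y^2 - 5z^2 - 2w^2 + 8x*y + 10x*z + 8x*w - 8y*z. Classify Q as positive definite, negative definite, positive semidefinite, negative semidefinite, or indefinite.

The symmetric matrix of Q is A = [[-15, 4, 5, 4], [4, -4, -4, 0], [5, -4, -5, 0], [4, 0, 0, -2]].
Leading principal minors: Δ_1 = -15, Δ_2 = 44, Δ_3 = -40, Δ_4 = 16.
The signs alternate starting with Δ_1 < 0, so by Sylvester's criterion Q is negative definite.

negative definite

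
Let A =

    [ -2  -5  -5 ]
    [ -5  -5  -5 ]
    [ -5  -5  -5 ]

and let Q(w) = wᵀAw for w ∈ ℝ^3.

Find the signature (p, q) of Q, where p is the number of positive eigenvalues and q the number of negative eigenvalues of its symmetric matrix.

(1, 1)

Symmetric row and column elimination reduces A to a congruent diagonal form with pivots -2, 15/2, 0.
Counting signs: 1 positive, 1 negative, 1 zero.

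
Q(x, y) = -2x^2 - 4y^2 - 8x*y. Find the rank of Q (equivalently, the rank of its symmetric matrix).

2

The symmetric matrix is A = [[-2, -4], [-4, -4]].
Row-reducing A symmetrically gives the diagonal entries -2, 4.
That gives 1 positive, 1 negative pivots.
The rank is the number of nonzero pivots: 2.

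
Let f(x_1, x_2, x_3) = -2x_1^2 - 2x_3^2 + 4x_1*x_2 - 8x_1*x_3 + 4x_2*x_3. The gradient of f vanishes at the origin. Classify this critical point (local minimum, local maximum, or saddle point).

saddle point

The Hessian at the origin is H = [[-4, 4, -8], [4, 0, 4], [-8, 4, -4]].
Row-reducing H symmetrically gives the diagonal entries -4, 4, 8.
Counting signs: 2 positive, 1 negative.
H is indefinite, so the origin is a saddle point.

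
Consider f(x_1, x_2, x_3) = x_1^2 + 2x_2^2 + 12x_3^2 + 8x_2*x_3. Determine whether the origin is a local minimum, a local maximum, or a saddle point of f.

local minimum

The Hessian at the origin is H = [[2, 0, 0], [0, 4, 8], [0, 8, 24]].
Row-reducing H symmetrically gives the diagonal entries 2, 4, 8.
So there are 3 positive pivots.
H is positive definite, so the origin is a strict local minimum.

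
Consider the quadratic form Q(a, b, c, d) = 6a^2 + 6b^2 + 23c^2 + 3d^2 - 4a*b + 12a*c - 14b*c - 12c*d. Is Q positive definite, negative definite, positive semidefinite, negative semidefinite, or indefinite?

positive definite

The symmetric matrix of Q is A = [[6, -2, 6, 0], [-2, 6, -7, 0], [6, -7, 23, -6], [0, 0, -6, 3]].
Leading principal minors: Δ_1 = 6, Δ_2 = 32, Δ_3 = 394, Δ_4 = 30.
All leading principal minors are positive, so by Sylvester's criterion Q is positive definite.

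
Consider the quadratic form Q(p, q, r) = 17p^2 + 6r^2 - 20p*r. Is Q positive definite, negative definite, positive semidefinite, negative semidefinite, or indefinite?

The symmetric matrix is A = [[17, 0, -10], [0, 0, 0], [-10, 0, 6]].
Symmetric row and column elimination reduces A to a congruent diagonal form with pivots 17, 0, 2/17.
Counting signs: 2 positive, 1 zero.
Hence Q is positive semidefinite.

positive semidefinite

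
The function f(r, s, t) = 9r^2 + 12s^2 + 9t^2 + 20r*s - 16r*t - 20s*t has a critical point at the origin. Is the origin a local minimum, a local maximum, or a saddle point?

The Hessian at the origin is H = [[18, 20, -16], [20, 24, -20], [-16, -20, 18]].
Symmetric row and column elimination reduces H to a congruent diagonal form with pivots 18, 16/9, 1.
Counting signs: 3 positive.
H is positive definite, so the origin is a strict local minimum.

local minimum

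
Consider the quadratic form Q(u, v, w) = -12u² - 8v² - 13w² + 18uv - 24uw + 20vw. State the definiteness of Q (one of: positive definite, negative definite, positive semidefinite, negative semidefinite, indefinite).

negative definite

The associated matrix is A = [[-12, 9, -12], [9, -8, 10], [-12, 10, -13]].
Row-reducing A symmetrically gives the diagonal entries -12, -5/4, -1/5.
Counting signs: 3 negative.
Hence Q is negative definite.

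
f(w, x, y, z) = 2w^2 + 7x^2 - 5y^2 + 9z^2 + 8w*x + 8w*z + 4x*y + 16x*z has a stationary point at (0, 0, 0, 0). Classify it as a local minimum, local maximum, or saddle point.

saddle point

The Hessian at the origin is H = [[4, 8, 0, 8], [8, 14, 4, 16], [0, 4, -10, 0], [8, 16, 0, 18]].
Row-reducing H symmetrically gives the diagonal entries 4, -2, -2, 2.
So there are 2 positive, 2 negative pivots.
H is indefinite, so the origin is a saddle point.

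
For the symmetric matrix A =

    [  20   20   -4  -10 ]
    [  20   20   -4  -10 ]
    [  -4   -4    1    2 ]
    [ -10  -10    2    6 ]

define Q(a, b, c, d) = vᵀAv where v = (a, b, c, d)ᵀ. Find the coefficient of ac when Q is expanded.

-8

The coefficient of ac is A[1,3] + A[3,1] = 2·(-4) = -8.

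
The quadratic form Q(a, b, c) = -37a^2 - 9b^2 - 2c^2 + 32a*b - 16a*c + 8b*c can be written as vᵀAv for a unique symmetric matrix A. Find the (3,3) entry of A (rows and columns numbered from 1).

-2

The coefficient of c^2 in Q is -2, and that is exactly A[3,3].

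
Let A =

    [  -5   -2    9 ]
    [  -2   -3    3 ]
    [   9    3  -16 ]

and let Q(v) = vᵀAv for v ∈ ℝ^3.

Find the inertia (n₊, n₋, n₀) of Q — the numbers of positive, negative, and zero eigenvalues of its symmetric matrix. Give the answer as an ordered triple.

Congruent diagonalization of A (simultaneous row and column reduction) yields pivots -5, -11/5, 4/11.
That gives 1 positive, 2 negative pivots.

(1, 2, 0)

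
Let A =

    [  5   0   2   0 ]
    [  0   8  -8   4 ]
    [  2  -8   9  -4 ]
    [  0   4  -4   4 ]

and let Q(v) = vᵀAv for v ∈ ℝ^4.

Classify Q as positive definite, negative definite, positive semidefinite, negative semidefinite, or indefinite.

positive definite

Leading principal minors: Δ_1 = 5, Δ_2 = 40, Δ_3 = 8, Δ_4 = 16.
All leading principal minors are positive, so by Sylvester's criterion Q is positive definite.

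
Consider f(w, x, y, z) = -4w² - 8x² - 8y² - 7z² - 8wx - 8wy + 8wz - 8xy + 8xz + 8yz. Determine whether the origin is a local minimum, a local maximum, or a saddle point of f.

local maximum

The Hessian at the origin is H = [[-8, -8, -8, 8], [-8, -16, -8, 8], [-8, -8, -16, 8], [8, 8, 8, -14]].
Symmetric row and column elimination reduces H to a congruent diagonal form with pivots -8, -8, -8, -6.
Counting signs: 4 negative.
H is negative definite, so the origin is a strict local maximum.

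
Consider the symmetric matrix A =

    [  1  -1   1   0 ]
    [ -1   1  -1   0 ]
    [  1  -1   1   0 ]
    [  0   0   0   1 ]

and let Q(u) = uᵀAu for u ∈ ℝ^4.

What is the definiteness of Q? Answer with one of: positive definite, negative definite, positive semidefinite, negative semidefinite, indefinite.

positive semidefinite

Symmetric row and column elimination reduces A to a congruent diagonal form with pivots 1, 0, 0, 1.
That gives 2 positive, 2 zero pivots.
Hence Q is positive semidefinite.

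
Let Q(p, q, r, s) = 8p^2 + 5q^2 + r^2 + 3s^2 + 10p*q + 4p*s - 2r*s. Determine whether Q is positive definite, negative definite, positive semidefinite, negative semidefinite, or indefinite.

The symmetric matrix of Q is A = [[8, 5, 0, 2], [5, 5, 0, 0], [0, 0, 1, -1], [2, 0, -1, 3]].
Leading principal minors: Δ_1 = 8, Δ_2 = 15, Δ_3 = 15, Δ_4 = 10.
All leading principal minors are positive, so by Sylvester's criterion Q is positive definite.

positive definite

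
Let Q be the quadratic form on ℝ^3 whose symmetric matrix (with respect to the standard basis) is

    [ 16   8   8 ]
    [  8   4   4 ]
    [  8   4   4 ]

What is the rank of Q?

1

Applying the same elementary operations to the rows and columns of A produces a congruent diagonal matrix with entries 16, 0, 0.
That gives 1 positive, 2 zero pivots.
The rank is the number of nonzero pivots: 1.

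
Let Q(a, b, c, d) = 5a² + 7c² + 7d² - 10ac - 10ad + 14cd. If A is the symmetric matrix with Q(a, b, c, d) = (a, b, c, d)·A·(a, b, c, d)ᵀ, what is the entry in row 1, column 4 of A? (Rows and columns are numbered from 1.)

The coefficient of a·d in Q is -10. For a symmetric A this equals A[1,4] + A[4,1] = 2·A[1,4].
So A[1,4] = -10/2 = -5.

-5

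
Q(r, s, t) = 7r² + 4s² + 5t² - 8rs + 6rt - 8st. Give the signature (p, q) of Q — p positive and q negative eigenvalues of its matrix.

The symmetric matrix is A = [[7, -4, 3], [-4, 4, -4], [3, -4, 5]].
Row-reducing A symmetrically gives the diagonal entries 7, 12/7, 2/3.
So there are 3 positive pivots.

(3, 0)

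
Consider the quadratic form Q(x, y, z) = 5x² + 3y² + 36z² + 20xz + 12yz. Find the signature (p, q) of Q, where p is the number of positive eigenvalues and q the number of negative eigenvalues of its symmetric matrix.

(3, 0)

The associated matrix is A = [[5, 0, 10], [0, 3, 6], [10, 6, 36]].
Congruent diagonalization of A (simultaneous row and column reduction) yields pivots 5, 3, 4.
Counting signs: 3 positive.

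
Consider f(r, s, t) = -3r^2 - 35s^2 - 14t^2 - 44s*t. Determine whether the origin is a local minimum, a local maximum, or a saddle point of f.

local maximum

The Hessian at the origin is H = [[-6, 0, 0], [0, -70, -44], [0, -44, -28]].
Symmetric row and column elimination reduces H to a congruent diagonal form with pivots -6, -70, -12/35.
Counting signs: 3 negative.
H is negative definite, so the origin is a strict local maximum.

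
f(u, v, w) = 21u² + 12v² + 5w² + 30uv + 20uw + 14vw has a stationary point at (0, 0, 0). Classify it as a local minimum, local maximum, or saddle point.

The Hessian at the origin is H = [[42, 30, 20], [30, 24, 14], [20, 14, 10]].
An LDLᵀ factorisation of H has diagonal entries 42, 18/7, 4/9.
Counting signs: 3 positive.
H is positive definite, so the origin is a strict local minimum.

local minimum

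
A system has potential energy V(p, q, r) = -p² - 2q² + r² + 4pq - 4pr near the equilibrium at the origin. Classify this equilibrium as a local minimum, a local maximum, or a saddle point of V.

The Hessian at the origin is H = [[-2, 4, -4], [4, -4, 0], [-4, 0, 2]].
Row-reducing H symmetrically gives the diagonal entries -2, 4, -6.
So there are 1 positive, 2 negative pivots.
H is indefinite, so the origin is a saddle point.

saddle point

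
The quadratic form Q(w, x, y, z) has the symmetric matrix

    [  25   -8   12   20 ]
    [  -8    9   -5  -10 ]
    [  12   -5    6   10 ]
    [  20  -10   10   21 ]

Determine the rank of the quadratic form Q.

Congruent diagonalization of A (simultaneous row and column reduction) yields pivots 25, 161/25, 5/161, 1.
Counting signs: 4 positive.
The rank is the number of nonzero pivots: 4.

4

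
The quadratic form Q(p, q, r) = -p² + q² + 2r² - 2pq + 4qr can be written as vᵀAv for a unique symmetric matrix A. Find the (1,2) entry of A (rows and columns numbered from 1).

-1

The coefficient of p·q in Q is -2. For a symmetric A this equals A[1,2] + A[2,1] = 2·A[1,2].
So A[1,2] = -2/2 = -1.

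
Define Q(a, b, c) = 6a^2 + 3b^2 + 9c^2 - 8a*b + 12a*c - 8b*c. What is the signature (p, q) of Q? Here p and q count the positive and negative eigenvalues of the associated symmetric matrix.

(3, 0)

The associated matrix is A = [[6, -4, 6], [-4, 3, -4], [6, -4, 9]].
An LDLᵀ factorisation of A has diagonal entries 6, 1/3, 3.
That gives 3 positive pivots.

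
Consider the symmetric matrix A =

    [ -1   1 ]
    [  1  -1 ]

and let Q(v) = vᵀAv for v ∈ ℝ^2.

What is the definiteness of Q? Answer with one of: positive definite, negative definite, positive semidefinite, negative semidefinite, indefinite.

negative semidefinite

For the 2×2 matrix [[-1, 1], [1, -1]]: det = -1·-1 − (1)² = 0, trace = -2.
det = 0 so one eigenvalue is zero; the form is semidefinite with the sign of the trace.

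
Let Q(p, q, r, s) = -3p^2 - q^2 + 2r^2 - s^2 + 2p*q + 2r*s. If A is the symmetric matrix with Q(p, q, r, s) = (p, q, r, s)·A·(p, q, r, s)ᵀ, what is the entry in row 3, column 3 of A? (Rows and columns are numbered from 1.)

2

The coefficient of r^2 in Q is 2, and that is exactly A[3,3].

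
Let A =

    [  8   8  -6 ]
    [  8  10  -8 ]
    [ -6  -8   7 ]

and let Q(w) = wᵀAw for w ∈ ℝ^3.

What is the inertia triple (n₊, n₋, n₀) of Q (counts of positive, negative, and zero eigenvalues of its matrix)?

(3, 0, 0)

Congruent diagonalization of A (simultaneous row and column reduction) yields pivots 8, 2, 1/2.
So there are 3 positive pivots.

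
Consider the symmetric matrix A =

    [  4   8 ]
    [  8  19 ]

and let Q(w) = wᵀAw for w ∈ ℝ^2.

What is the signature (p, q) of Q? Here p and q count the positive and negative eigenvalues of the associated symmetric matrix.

An LDLᵀ factorisation of A has diagonal entries 4, 3.
So there are 2 positive pivots.

(2, 0)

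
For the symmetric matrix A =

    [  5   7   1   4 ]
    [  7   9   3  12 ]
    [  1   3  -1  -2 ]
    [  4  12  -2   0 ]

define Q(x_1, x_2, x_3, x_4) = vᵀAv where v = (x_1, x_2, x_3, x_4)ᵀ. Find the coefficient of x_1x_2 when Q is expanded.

14

The coefficient of x_1x_2 is A[1,2] + A[2,1] = 2·7 = 14.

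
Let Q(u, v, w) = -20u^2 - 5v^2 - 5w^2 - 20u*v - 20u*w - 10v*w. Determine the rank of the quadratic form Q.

The symmetric matrix is A = [[-20, -10, -10], [-10, -5, -5], [-10, -5, -5]].
Congruent diagonalization of A (simultaneous row and column reduction) yields pivots -20, 0, 0.
That gives 1 negative, 2 zero pivots.
The rank is the number of nonzero pivots: 1.

1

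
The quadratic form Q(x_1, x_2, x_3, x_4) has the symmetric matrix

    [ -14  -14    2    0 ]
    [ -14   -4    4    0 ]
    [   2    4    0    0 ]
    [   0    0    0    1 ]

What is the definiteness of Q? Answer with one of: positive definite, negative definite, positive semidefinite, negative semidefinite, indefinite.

indefinite

Congruent diagonalization of A (simultaneous row and column reduction) yields pivots -14, 10, -4/35, 1.
Counting signs: 2 positive, 2 negative.
Hence Q is indefinite.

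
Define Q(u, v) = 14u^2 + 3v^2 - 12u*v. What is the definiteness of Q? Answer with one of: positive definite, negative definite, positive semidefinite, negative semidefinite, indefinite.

Write A = [[14, -6], [-6, 3]].
An LDLᵀ factorisation of A has diagonal entries 14, 3/7.
That gives 2 positive pivots.
Hence Q is positive definite.

positive definite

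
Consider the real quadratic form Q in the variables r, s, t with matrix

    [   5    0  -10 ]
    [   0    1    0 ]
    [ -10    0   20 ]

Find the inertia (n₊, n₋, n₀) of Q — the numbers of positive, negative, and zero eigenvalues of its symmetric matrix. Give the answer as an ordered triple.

(2, 0, 1)

Row-reducing A symmetrically gives the diagonal entries 5, 1, 0.
That gives 2 positive, 1 zero pivots.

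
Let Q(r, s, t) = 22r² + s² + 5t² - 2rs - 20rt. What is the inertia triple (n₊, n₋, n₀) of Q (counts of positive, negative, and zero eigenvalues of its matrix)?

(3, 0, 0)

Write A = [[22, -1, -10], [-1, 1, 0], [-10, 0, 5]].
Row-reducing A symmetrically gives the diagonal entries 22, 21/22, 5/21.
Counting signs: 3 positive.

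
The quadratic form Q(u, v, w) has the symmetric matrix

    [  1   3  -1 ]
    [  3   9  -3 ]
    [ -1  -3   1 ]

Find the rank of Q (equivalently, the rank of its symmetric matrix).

1

Congruent diagonalization of A (simultaneous row and column reduction) yields pivots 1, 0, 0.
That gives 1 positive, 2 zero pivots.
The rank is the number of nonzero pivots: 1.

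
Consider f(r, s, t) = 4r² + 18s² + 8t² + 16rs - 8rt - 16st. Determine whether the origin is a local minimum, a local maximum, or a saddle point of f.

The Hessian at the origin is H = [[8, 16, -8], [16, 36, -16], [-8, -16, 16]].
An LDLᵀ factorisation of H has diagonal entries 8, 4, 8.
So there are 3 positive pivots.
H is positive definite, so the origin is a strict local minimum.

local minimum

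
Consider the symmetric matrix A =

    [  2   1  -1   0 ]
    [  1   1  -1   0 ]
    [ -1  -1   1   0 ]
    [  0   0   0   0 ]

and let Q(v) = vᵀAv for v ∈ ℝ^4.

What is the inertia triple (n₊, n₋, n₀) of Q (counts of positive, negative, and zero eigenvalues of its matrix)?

(2, 0, 2)

Applying the same elementary operations to the rows and columns of A produces a congruent diagonal matrix with entries 2, 1/2, 0, 0.
That gives 2 positive, 2 zero pivots.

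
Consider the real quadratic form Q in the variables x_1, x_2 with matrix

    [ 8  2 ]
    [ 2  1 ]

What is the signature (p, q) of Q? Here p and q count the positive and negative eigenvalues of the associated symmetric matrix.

(2, 0)

Row-reducing A symmetrically gives the diagonal entries 8, 1/2.
Counting signs: 2 positive.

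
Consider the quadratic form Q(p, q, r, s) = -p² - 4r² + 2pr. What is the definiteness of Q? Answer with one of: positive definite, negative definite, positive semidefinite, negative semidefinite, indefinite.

negative semidefinite

The associated matrix is A = [[-1, 0, 1, 0], [0, 0, 0, 0], [1, 0, -4, 0], [0, 0, 0, 0]].
Row-reducing A symmetrically gives the diagonal entries -1, 0, -3, 0.
Counting signs: 2 negative, 2 zero.
Hence Q is negative semidefinite.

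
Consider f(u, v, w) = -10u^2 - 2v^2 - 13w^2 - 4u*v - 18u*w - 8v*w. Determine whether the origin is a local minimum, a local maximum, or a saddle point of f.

The Hessian at the origin is H = [[-20, -4, -18], [-4, -4, -8], [-18, -8, -26]].
Applying the same elementary operations to the rows and columns of H produces a congruent diagonal matrix with entries -20, -16/5, -15/4.
Counting signs: 3 negative.
H is negative definite, so the origin is a strict local maximum.

local maximum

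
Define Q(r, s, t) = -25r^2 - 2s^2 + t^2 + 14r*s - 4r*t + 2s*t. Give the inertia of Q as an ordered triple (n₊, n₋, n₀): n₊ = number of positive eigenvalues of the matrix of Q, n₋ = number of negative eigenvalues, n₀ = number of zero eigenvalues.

(1, 2, 0)

Write A = [[-25, 7, -2], [7, -2, 1], [-2, 1, 1]].
Row-reducing A symmetrically gives the diagonal entries -25, -1/25, 6.
Counting signs: 1 positive, 2 negative.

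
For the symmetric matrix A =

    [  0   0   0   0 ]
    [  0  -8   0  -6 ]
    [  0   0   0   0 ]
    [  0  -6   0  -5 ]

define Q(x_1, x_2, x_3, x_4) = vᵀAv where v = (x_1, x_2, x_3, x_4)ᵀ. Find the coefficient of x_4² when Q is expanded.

The coefficient of x_4² is the diagonal entry A[4,4] = -5.

-5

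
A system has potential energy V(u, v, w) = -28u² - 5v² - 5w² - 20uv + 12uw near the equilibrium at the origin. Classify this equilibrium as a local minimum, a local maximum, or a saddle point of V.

local maximum

The Hessian at the origin is H = [[-56, -20, 12], [-20, -10, 0], [12, 0, -10]].
Row-reducing H symmetrically gives the diagonal entries -56, -20/7, -1.
That gives 3 negative pivots.
H is negative definite, so the origin is a strict local maximum.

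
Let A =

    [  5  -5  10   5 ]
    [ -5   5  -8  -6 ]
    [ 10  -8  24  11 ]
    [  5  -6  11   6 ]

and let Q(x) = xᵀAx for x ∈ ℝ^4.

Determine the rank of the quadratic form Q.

4

Row reduction of A gives 4 nonzero rows, so rank A = 4.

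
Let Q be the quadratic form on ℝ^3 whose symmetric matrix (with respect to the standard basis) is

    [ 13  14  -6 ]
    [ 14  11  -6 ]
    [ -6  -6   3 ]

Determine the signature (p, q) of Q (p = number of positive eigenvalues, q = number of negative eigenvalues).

Symmetric row and column elimination reduces A to a congruent diagonal form with pivots 13, -53/13, 15/53.
Counting signs: 2 positive, 1 negative.

(2, 1)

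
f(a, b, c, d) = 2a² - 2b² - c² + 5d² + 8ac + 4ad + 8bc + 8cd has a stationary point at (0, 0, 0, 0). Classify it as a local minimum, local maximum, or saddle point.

The Hessian at the origin is H = [[4, 0, 8, 4], [0, -4, 8, 0], [8, 8, -2, 8], [4, 0, 8, 10]].
Row-reducing H symmetrically gives the diagonal entries 4, -4, -2, 6.
So there are 2 positive, 2 negative pivots.
H is indefinite, so the origin is a saddle point.

saddle point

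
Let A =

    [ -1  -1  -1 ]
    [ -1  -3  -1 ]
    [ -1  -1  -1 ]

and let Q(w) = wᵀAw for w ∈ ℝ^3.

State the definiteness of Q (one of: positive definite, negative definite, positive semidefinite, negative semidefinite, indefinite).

Row-reducing A symmetrically gives the diagonal entries -1, -2, 0.
That gives 2 negative, 1 zero pivots.
Hence Q is negative semidefinite.

negative semidefinite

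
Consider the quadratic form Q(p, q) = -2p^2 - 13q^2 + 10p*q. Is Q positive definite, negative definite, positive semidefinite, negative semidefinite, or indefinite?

negative definite

The symmetric matrix of Q is A = [[-2, 5], [5, -13]].
Leading principal minors: Δ_1 = -2, Δ_2 = 1.
The signs alternate starting with Δ_1 < 0, so by Sylvester's criterion Q is negative definite.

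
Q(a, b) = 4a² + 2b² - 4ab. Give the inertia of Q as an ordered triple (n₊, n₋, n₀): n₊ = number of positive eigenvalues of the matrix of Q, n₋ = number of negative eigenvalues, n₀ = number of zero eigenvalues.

Write A = [[4, -2], [-2, 2]].
Applying the same elementary operations to the rows and columns of A produces a congruent diagonal matrix with entries 4, 1.
That gives 2 positive pivots.

(2, 0, 0)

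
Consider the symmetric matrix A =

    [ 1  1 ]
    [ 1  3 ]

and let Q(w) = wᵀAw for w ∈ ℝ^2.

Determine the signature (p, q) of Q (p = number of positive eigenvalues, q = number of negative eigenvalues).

(2, 0)

Symmetric row and column elimination reduces A to a congruent diagonal form with pivots 1, 2.
So there are 2 positive pivots.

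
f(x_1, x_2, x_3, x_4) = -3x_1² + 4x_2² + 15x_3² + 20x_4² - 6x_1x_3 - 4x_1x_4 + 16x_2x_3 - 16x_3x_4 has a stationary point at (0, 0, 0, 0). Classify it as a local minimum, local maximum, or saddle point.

saddle point

The Hessian at the origin is H = [[-6, 0, -6, -4], [0, 8, 16, 0], [-6, 16, 30, -16], [-4, 0, -16, 40]].
Row-reducing H symmetrically gives the diagonal entries -6, 8, 4, 20/3.
So there are 3 positive, 1 negative pivots.
H is indefinite, so the origin is a saddle point.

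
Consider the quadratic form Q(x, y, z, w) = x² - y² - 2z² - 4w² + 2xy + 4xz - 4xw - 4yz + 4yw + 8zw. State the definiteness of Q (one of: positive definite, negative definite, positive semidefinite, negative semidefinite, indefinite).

Write A = [[1, 1, 2, -2], [1, -1, -2, 2], [2, -2, -2, 4], [-2, 2, 4, -4]].
Congruent diagonalization of A (simultaneous row and column reduction) yields pivots 1, -2, 2, 0.
That gives 2 positive, 1 negative, 1 zero pivots.
Hence Q is indefinite.

indefinite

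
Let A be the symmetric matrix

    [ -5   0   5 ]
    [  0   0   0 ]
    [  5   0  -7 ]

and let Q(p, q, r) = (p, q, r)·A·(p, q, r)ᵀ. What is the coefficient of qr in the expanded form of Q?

The coefficient of qr is A[2,3] + A[3,2] = 2·0 = 0.

0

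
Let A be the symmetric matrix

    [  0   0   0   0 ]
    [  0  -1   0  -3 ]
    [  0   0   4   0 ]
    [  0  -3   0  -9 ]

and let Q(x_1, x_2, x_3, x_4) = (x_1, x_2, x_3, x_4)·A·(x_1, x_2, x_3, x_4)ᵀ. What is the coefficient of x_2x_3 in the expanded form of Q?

The coefficient of x_2x_3 is A[2,3] + A[3,2] = 2·0 = 0.

0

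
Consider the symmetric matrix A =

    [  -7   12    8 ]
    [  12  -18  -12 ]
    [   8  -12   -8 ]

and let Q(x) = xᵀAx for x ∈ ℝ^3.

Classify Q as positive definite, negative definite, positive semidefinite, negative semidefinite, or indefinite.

Applying the same elementary operations to the rows and columns of A produces a congruent diagonal matrix with entries -7, 18/7, 0.
So there are 1 positive, 1 negative, 1 zero pivots.
Hence Q is indefinite.

indefinite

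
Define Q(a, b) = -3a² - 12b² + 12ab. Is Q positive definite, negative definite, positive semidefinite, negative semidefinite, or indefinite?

The symmetric matrix of Q is [[-3, 6], [6, -12]].
For the 2×2 matrix [[-3, 6], [6, -12]]: det = -3·-12 − (6)² = 0, trace = -15.
det = 0 so one eigenvalue is zero; the form is semidefinite with the sign of the trace.

negative semidefinite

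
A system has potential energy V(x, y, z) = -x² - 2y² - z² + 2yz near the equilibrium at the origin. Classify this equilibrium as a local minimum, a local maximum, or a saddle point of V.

local maximum

The Hessian at the origin is H = [[-2, 0, 0], [0, -4, 2], [0, 2, -2]].
Congruent diagonalization of H (simultaneous row and column reduction) yields pivots -2, -4, -1.
So there are 3 negative pivots.
H is negative definite, so the origin is a strict local maximum.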